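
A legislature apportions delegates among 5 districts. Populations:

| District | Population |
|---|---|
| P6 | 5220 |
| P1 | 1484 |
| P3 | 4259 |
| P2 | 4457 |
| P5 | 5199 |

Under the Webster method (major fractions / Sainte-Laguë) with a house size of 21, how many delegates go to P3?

Standard divisor 20619/21 ≈ 981.857; standard quotas: P6 5.316, P1 1.511, P3 4.338, P2 4.539, P5 5.295.
Rounding to the nearest integer gives P6 5, P1 2, P3 4, P2 5, P5 5 — total 21, matching the house size, so no adjustment is needed.
P3 receives 4.

4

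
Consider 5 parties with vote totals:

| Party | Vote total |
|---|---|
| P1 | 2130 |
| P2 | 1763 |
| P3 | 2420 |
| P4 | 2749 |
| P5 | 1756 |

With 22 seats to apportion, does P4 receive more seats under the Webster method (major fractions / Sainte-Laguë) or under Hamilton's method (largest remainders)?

Hamilton

Webster: P1 4, P2 4, P3 5, P4 5, P5 4.
Hamilton: P1 4, P2 4, P3 5, P4 6, P5 3.
P4 gets 5 under Webster and 6 under Hamilton.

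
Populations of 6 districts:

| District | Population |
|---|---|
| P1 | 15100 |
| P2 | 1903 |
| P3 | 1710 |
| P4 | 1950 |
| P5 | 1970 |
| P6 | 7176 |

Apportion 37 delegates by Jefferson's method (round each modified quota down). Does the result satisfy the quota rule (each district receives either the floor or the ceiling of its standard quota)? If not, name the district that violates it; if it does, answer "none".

P1

Standard quotas: P1 18.743, P2 2.362, P3 2.123, P4 2.420, P5 2.445, P6 8.907.
Jefferson allocation: P1 20, P2 2, P3 2, P4 2, P5 2, P6 9.
P1 has quota 18.743 (lower 18, upper 19) but receives 20 — outside the quota interval.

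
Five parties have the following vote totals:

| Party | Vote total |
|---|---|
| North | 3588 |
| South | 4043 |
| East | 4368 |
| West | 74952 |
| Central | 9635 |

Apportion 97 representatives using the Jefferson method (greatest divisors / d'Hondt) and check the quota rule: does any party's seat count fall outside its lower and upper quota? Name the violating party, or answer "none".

West

Standard quotas: North 3.603, South 4.060, East 4.387, West 75.273, Central 9.676.
Jefferson allocation: North 3, South 4, East 4, West 77, Central 9.
West has quota 75.273 (lower 75, upper 76) but receives 77 — outside the quota interval.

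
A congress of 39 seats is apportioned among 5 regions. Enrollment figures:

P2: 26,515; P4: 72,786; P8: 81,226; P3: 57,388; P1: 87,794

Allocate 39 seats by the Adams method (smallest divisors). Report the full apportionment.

Standard divisor 325709/39 ≈ 8351.513; standard quotas: P2 3.175, P4 8.715, P8 9.726, P3 6.872, P1 10.512.
Rounding up gives 4, 9, 10, 7, 11 = 41 seats, so the divisor must be adjusted.
With modified divisor 8900: modified quotas P2 2.979, P4 8.178, P8 9.127, P3 6.448, P1 9.864.
Rounding up: P2 3, P4 9, P8 10, P3 7, P1 10 (total 39).

P2: 3, P4: 9, P8: 10, P3: 7, P1: 10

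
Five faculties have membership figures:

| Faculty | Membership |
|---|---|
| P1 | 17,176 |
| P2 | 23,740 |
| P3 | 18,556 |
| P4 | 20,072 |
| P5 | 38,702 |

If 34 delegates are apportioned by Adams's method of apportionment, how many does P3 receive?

Standard divisor 118246/34 ≈ 3477.824; standard quotas: P1 4.939, P2 6.826, P3 5.336, P4 5.771, P5 11.128.
Rounding up gives 5, 7, 6, 6, 12 = 36 seats, so the divisor must be adjusted.
With modified divisor 3800: modified quotas P1 4.520, P2 6.247, P3 4.883, P4 5.282, P5 10.185.
Rounding up: P1 5, P2 7, P3 5, P4 6, P5 11 (total 34).
P3 receives 5.

5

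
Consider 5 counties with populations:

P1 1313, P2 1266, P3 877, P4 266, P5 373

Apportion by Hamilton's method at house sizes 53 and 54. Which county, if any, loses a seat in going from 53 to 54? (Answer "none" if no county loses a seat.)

P4

At 53 seats: P1 17, P2 16, P3 11, P4 4, P5 5.
At 54 seats: P1 17, P2 17, P3 12, P4 3, P5 5.
P4 drops from 4 to 3.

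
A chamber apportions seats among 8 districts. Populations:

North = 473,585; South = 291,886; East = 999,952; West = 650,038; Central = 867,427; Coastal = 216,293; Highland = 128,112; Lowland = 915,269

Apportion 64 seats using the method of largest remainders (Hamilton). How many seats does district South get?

Standard divisor: 4542562 ÷ 64 ≈ 70977.531.
Standard quotas: North 6.6723, South 4.1124, East 14.0883, West 9.1584, Central 12.2211, Coastal 3.0473, Highland 1.8050, Lowland 12.8952.
Lower quotas: North 6, South 4, East 14, West 9, Central 12, Coastal 3, Highland 1, Lowland 12 (sum 61, leaving 3 seats).
Remainders in descending order: Lowland 0.8952, Highland 0.8050, North 0.6723, Central 0.2211, West 0.1584, South 0.1124, East 0.0883, Coastal 0.0473.
Largest remainders: Lowland, Highland, North receive the extra seats.
South receives 4.

4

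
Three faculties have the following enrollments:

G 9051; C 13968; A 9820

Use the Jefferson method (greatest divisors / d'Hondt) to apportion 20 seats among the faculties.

G 5, C 9, A 6

Standard divisor 32839/20 ≈ 1641.95; standard quotas: G 5.512, C 8.507, A 5.981.
Rounding down gives 5, 8, 5 = 18 seats, so the divisor must be adjusted.
With modified divisor 1530: modified quotas G 5.916, C 9.129, A 6.418.
Rounding down: G 5, C 9, A 6 (total 20).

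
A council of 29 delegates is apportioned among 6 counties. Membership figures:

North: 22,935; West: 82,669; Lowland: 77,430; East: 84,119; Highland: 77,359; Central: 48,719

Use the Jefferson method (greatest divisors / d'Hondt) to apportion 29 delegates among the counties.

North=1, West=6, Lowland=6, East=6, Highland=6, Central=4

Standard divisor 393231/29 ≈ 13559.69; standard quotas: North 1.691, West 6.097, Lowland 5.710, East 6.204, Highland 5.705, Central 3.593.
Rounding down gives 1, 6, 5, 6, 5, 3 = 26 seats, so the divisor must be adjusted.
With modified divisor 12100: modified quotas North 1.895, West 6.832, Lowland 6.399, East 6.952, Highland 6.393, Central 4.026.
Rounding down: North 1, West 6, Lowland 6, East 6, Highland 6, Central 4 (total 29).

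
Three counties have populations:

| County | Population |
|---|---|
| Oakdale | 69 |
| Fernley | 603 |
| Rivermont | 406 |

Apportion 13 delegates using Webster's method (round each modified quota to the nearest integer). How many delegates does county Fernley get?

Standard divisor 1078/13 ≈ 82.923; standard quotas: Oakdale 0.832, Fernley 7.272, Rivermont 4.896.
Rounding to the nearest integer gives Oakdale 1, Fernley 7, Rivermont 5 — total 13, matching the house size, so no adjustment is needed.
Fernley receives 7.

7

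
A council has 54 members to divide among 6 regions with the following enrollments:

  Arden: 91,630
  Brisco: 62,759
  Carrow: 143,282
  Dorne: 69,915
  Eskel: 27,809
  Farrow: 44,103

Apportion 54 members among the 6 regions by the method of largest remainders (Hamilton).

The standard divisor is 439498/54 ≈ 8138.852.
Standard quotas: Arden 11.2583, Brisco 7.7110, Carrow 17.6047, Dorne 8.5903, Eskel 3.4168, Farrow 5.4188.
Lower quotas: Arden 11, Brisco 7, Carrow 17, Dorne 8, Eskel 3, Farrow 5 (sum 51, leaving 3 seats).
Remainders in descending order: Brisco 0.7110, Carrow 0.6047, Dorne 0.5903, Farrow 0.4188, Eskel 0.4168, Arden 0.2583.
Largest remainders: Brisco, Carrow, Dorne receive the extra seats.

Arden 11, Brisco 8, Carrow 18, Dorne 9, Eskel 3, Farrow 5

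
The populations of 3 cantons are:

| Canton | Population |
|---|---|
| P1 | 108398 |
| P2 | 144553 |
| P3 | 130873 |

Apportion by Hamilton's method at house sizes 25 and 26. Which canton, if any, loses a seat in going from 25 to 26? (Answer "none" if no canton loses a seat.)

At 25 seats: P1 7, P2 9, P3 9.
At 26 seats: P1 7, P2 10, P3 9.
No canton's allocation decreased.

none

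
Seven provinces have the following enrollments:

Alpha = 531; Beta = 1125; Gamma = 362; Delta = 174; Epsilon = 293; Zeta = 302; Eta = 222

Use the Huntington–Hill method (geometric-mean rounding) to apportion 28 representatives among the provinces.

With divisor 113: modified quotas Alpha 4.699, Beta 9.956, Gamma 3.204, Delta 1.540, Epsilon 2.593, Zeta 2.673, Eta 1.965.
Geometric-mean thresholds: Alpha √(4·5)=4.472, Beta √(9·10)=9.487, Gamma √(3·4)=3.464, Delta √(1·2)=1.414, Epsilon √(2·3)=2.449, Zeta √(2·3)=2.449, Eta √(1·2)=1.414.
Each quota rounded against its threshold gives Alpha 5, Beta 10, Gamma 3, Delta 2, Epsilon 3, Zeta 3, Eta 2 (total 28).

Alpha 5, Beta 10, Gamma 3, Delta 2, Epsilon 3, Zeta 3, Eta 2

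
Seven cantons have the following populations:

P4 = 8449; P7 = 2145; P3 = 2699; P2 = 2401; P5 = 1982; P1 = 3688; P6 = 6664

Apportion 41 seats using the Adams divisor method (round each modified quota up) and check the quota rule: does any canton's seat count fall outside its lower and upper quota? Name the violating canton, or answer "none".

none

Standard quotas: P4 12.359, P7 3.138, P3 3.948, P2 3.512, P5 2.899, P1 5.395, P6 9.748.
Adams allocation: P4 12, P7 3, P3 4, P2 4, P5 3, P1 5, P6 10.
Every allocation lies between the lower and upper quota.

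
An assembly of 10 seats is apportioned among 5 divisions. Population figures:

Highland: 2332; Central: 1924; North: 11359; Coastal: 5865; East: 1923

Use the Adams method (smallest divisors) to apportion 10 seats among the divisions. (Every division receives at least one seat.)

Highland 1; Central 1; North 4; Coastal 3; East 1

Standard divisor 23403/10 ≈ 2340.3; standard quotas: Highland 0.996, Central 0.822, North 4.854, Coastal 2.506, East 0.822.
Rounding up gives 1, 1, 5, 3, 1 = 11 seats, so the divisor must be adjusted.
With modified divisor 2900: modified quotas Highland 0.804, Central 0.663, North 3.917, Coastal 2.022, East 0.663.
Rounding up: Highland 1, Central 1, North 4, Coastal 3, East 1 (total 10).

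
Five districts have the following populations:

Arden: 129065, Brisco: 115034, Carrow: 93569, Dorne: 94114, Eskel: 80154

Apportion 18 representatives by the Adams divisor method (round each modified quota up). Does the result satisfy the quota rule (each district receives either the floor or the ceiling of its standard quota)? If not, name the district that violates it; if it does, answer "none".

Standard quotas: Arden 4.538, Brisco 4.045, Carrow 3.290, Dorne 3.309, Eskel 2.818.
Adams allocation: Arden 5, Brisco 4, Carrow 3, Dorne 3, Eskel 3.
Every allocation lies between the lower and upper quota.

none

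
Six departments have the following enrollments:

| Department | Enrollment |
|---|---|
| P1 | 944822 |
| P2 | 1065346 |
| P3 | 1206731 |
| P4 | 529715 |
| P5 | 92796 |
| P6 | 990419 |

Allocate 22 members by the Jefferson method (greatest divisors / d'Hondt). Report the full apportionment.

P1 4; P2 5; P3 6; P4 2; P5 0; P6 5

Standard divisor 4829829/22 ≈ 219537.682; standard quotas: P1 4.304, P2 4.853, P3 5.497, P4 2.413, P5 0.423, P6 4.511.
Rounding down gives 4, 4, 5, 2, 0, 4 = 19 seats, so the divisor must be adjusted.
With modified divisor 193500: modified quotas P1 4.883, P2 5.506, P3 6.236, P4 2.738, P5 0.480, P6 5.118.
Rounding down: P1 4, P2 5, P3 6, P4 2, P5 0, P6 5 (total 22).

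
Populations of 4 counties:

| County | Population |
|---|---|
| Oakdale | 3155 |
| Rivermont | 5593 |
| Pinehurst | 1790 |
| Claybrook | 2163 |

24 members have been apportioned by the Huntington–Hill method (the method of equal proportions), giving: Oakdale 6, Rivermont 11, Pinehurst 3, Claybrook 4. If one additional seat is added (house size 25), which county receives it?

Pinehurst

Priority for the next seat is population ÷ (√(s·(s+1))).
Priorities: Oakdale 486.827, Rivermont 486.808, Pinehurst 516.728, Claybrook 483.662.
Highest priority: Pinehurst.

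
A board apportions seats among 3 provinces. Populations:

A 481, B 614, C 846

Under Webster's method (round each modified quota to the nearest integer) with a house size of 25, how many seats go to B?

8

Standard divisor 1941/25 ≈ 77.64; standard quotas: A 6.195, B 7.908, C 10.896.
Rounding to the nearest integer gives A 6, B 8, C 11 — total 25, matching the house size, so no adjustment is needed.
B receives 8.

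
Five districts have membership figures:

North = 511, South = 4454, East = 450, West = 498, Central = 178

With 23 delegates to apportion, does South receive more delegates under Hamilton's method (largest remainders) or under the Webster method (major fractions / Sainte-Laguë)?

Hamilton: North 2, South 17, East 2, West 2, Central 0.
Webster: North 2, South 16, East 2, West 2, Central 1.
South gets 17 under Hamilton and 16 under Webster.

Hamilton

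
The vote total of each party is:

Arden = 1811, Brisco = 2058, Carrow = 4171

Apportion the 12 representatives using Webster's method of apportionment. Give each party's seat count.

Standard divisor 8040/12 ≈ 670; standard quotas: Arden 2.703, Brisco 3.072, Carrow 6.225.
Rounding to the nearest integer gives Arden 3, Brisco 3, Carrow 6 — total 12, matching the house size, so no adjustment is needed.

Arden 3, Brisco 3, Carrow 6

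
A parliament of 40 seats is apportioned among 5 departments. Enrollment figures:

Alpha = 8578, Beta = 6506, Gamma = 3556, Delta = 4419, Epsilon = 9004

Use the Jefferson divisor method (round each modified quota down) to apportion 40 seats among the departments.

Standard divisor 32063/40 ≈ 801.575; standard quotas: Alpha 10.701, Beta 8.117, Gamma 4.436, Delta 5.513, Epsilon 11.233.
Rounding down gives 10, 8, 4, 5, 11 = 38 seats, so the divisor must be adjusted.
With modified divisor 740: modified quotas Alpha 11.592, Beta 8.792, Gamma 4.805, Delta 5.972, Epsilon 12.168.
Rounding down: Alpha 11, Beta 8, Gamma 4, Delta 5, Epsilon 12 (total 40).

Alpha=11, Beta=8, Gamma=4, Delta=5, Epsilon=12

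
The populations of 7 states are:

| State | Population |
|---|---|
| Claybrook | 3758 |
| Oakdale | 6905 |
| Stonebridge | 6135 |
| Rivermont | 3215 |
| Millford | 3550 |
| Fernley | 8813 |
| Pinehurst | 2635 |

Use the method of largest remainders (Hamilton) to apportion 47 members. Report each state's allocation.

Total 35011; standard divisor 35011/47 ≈ 744.915.
Standard quotas: Claybrook 5.0449, Oakdale 9.2695, Stonebridge 8.2358, Rivermont 4.3159, Millford 4.7656, Fernley 11.8309, Pinehurst 3.5373.
Lower quotas: Claybrook 5, Oakdale 9, Stonebridge 8, Rivermont 4, Millford 4, Fernley 11, Pinehurst 3 (sum 44, leaving 3 seats).
Remainders in descending order: Fernley 0.8309, Millford 0.7656, Pinehurst 0.5373, Rivermont 0.3159, Oakdale 0.2695, Stonebridge 0.2358, Claybrook 0.0449.
Largest remainders: Fernley, Millford, Pinehurst receive the extra seats.

Claybrook=5, Oakdale=9, Stonebridge=8, Rivermont=4, Millford=5, Fernley=12, Pinehurst=4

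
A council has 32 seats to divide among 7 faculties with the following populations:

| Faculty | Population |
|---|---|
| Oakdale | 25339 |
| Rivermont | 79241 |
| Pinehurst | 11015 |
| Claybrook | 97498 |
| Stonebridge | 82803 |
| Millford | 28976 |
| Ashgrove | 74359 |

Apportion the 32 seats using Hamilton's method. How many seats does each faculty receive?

Oakdale: 2; Rivermont: 6; Pinehurst: 1; Claybrook: 8; Stonebridge: 7; Millford: 2; Ashgrove: 6

Standard divisor: 399231 ÷ 32 ≈ 12475.969.
Standard quotas: Oakdale 2.0310, Rivermont 6.3515, Pinehurst 0.8829, Claybrook 7.8149, Stonebridge 6.6370, Millford 2.3225, Ashgrove 5.9602.
Lower quotas: Oakdale 2, Rivermont 6, Pinehurst 0, Claybrook 7, Stonebridge 6, Millford 2, Ashgrove 5 (sum 28, leaving 4 seats).
Remainders in descending order: Ashgrove 0.9602, Pinehurst 0.8829, Claybrook 0.8149, Stonebridge 0.6370, Rivermont 0.3515, Millford 0.3225, Oakdale 0.0310.
The surplus seats go to Ashgrove, Pinehurst, Claybrook, Stonebridge.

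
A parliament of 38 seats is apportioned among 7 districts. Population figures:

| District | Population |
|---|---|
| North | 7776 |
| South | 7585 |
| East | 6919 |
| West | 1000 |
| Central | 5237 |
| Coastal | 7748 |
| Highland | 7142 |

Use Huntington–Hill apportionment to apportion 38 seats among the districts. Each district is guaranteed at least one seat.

With divisor 1171: modified quotas North 6.640, South 6.477, East 5.909, West 0.854, Central 4.472, Coastal 6.617, Highland 6.099.
Geometric-mean thresholds: North √(6·7)=6.481, South √(6·7)=6.481, East √(5·6)=5.477, West (min 1), Central √(4·5)=4.472, Coastal √(6·7)=6.481, Highland √(6·7)=6.481.
Each quota rounded against its threshold gives North 7, South 6, East 6, West 1, Central 5, Coastal 7, Highland 6 (total 38).

North: 7; South: 6; East: 6; West: 1; Central: 5; Coastal: 7; Highland: 6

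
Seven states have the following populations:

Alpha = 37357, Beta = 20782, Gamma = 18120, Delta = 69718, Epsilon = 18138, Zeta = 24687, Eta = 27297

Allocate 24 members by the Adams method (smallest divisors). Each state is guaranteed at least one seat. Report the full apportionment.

Alpha 4; Beta 3; Gamma 2; Delta 7; Epsilon 2; Zeta 3; Eta 3

Standard divisor 216099/24 ≈ 9004.125; standard quotas: Alpha 4.149, Beta 2.308, Gamma 2.012, Delta 7.743, Epsilon 2.014, Zeta 2.742, Eta 3.032.
Rounding up gives 5, 3, 3, 8, 3, 3, 4 = 29 seats, so the divisor must be adjusted.
With modified divisor 10200: modified quotas Alpha 3.662, Beta 2.037, Gamma 1.776, Delta 6.835, Epsilon 1.778, Zeta 2.420, Eta 2.676.
Rounding up: Alpha 4, Beta 3, Gamma 2, Delta 7, Epsilon 2, Zeta 3, Eta 3 (total 24).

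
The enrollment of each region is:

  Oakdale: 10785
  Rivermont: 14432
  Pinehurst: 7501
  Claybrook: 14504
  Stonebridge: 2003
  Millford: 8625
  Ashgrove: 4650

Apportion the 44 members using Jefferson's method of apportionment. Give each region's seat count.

Standard divisor 62500/44 ≈ 1420.455; standard quotas: Oakdale 7.593, Rivermont 10.160, Pinehurst 5.281, Claybrook 10.211, Stonebridge 1.410, Millford 6.072, Ashgrove 3.274.
Rounding down gives 7, 10, 5, 10, 1, 6, 3 = 42 seats, so the divisor must be adjusted.
With modified divisor 1315: modified quotas Oakdale 8.202, Rivermont 10.975, Pinehurst 5.704, Claybrook 11.030, Stonebridge 1.523, Millford 6.559, Ashgrove 3.536.
Rounding down: Oakdale 8, Rivermont 10, Pinehurst 5, Claybrook 11, Stonebridge 1, Millford 6, Ashgrove 3 (total 44).

Oakdale=8, Rivermont=10, Pinehurst=5, Claybrook=11, Stonebridge=1, Millford=6, Ashgrove=3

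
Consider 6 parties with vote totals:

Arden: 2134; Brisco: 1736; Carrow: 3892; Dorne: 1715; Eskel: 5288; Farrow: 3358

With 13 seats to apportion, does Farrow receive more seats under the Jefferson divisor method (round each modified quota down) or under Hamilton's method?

Jefferson: Arden 1, Brisco 1, Carrow 3, Dorne 1, Eskel 4, Farrow 3.
Hamilton: Arden 2, Brisco 1, Carrow 3, Dorne 1, Eskel 4, Farrow 2.
Farrow gets 3 under Jefferson and 2 under Hamilton.

Jefferson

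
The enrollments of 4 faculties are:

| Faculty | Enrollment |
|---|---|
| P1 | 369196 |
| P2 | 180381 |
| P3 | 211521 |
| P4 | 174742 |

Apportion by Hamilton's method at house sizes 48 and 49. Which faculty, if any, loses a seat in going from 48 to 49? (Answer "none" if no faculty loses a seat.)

At 48 seats: P1 19, P2 9, P3 11, P4 9.
At 49 seats: P1 19, P2 10, P3 11, P4 9.
No faculty's allocation decreased.

none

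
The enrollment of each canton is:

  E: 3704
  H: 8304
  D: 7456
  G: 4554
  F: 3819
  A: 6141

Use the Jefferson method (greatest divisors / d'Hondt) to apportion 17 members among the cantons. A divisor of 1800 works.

With modified divisor 1800: modified quotas E 2.058, H 4.613, D 4.142, G 2.530, F 2.122, A 3.412.
Rounding down: E 2, H 4, D 4, G 2, F 2, A 3 (total 17).

E=2, H=4, D=4, G=2, F=2, A=3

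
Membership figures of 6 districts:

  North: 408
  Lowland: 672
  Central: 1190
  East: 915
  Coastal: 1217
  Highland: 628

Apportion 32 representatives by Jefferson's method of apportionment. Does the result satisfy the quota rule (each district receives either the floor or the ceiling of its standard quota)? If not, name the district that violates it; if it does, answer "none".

Standard quotas: North 2.596, Lowland 4.275, Central 7.571, East 5.821, Coastal 7.742, Highland 3.995.
Jefferson allocation: North 2, Lowland 4, Central 8, East 6, Coastal 8, Highland 4.
Every allocation lies between the lower and upper quota.

none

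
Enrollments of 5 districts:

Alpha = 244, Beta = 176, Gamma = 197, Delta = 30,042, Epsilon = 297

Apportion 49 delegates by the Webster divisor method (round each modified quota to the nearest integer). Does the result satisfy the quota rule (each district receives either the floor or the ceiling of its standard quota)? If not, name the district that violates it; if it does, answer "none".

Standard quotas: Alpha 0.386, Beta 0.279, Gamma 0.312, Delta 47.553, Epsilon 0.470.
Webster allocation: Alpha 0, Beta 0, Gamma 0, Delta 49, Epsilon 0.
Delta has quota 47.553 (lower 47, upper 48) but receives 49 — outside the quota interval.

Delta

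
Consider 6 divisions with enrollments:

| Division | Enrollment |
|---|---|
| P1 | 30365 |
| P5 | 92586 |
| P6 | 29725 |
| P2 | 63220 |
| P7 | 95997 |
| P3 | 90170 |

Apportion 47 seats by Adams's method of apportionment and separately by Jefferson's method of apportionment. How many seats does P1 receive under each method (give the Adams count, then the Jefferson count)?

4 and 3

Adams: P1 4, P5 11, P6 4, P2 7, P7 11, P3 10.
Jefferson: P1 3, P5 11, P6 3, P2 7, P7 12, P3 11.
P1 gets 4 under Adams and 3 under Jefferson.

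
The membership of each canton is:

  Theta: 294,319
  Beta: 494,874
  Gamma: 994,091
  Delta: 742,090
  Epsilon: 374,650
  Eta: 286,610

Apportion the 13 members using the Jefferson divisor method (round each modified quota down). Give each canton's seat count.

Standard divisor 3186634/13 ≈ 245125.692; standard quotas: Theta 1.201, Beta 2.019, Gamma 4.055, Delta 3.027, Epsilon 1.528, Eta 1.169.
Rounding down gives 1, 2, 4, 3, 1, 1 = 12 seats, so the divisor must be adjusted.
With modified divisor 193100: modified quotas Theta 1.524, Beta 2.563, Gamma 5.148, Delta 3.843, Epsilon 1.940, Eta 1.484.
Rounding down: Theta 1, Beta 2, Gamma 5, Delta 3, Epsilon 1, Eta 1 (total 13).

Theta 1, Beta 2, Gamma 5, Delta 3, Epsilon 1, Eta 1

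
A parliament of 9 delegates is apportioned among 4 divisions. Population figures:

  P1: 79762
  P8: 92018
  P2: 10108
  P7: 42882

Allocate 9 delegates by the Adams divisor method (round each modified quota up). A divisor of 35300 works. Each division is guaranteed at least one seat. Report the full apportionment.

With modified divisor 35300: modified quotas P1 2.260, P8 2.607, P2 0.286, P7 1.215.
Rounding up: P1 3, P8 3, P2 1, P7 2 (total 9).

P1 3, P8 3, P2 1, P7 2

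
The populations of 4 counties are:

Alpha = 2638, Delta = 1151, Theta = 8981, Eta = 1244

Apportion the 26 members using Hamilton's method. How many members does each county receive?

Standard divisor: 14014 ÷ 26 = 539.
Standard quotas: Alpha 4.8942, Delta 2.1354, Theta 16.6623, Eta 2.3080.
Lower quotas: Alpha 4, Delta 2, Theta 16, Eta 2 (sum 24, leaving 2 seats).
Remainders in descending order: Alpha 0.8942, Theta 0.6623, Eta 0.3080, Delta 0.1354.
Largest remainders: Alpha, Theta receive the extra seats.

Alpha: 5; Delta: 2; Theta: 17; Eta: 2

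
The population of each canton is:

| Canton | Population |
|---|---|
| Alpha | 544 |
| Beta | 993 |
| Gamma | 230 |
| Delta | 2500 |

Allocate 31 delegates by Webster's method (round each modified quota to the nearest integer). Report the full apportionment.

Alpha 4; Beta 7; Gamma 2; Delta 18

Standard divisor 4267/31 ≈ 137.645; standard quotas: Alpha 3.952, Beta 7.214, Gamma 1.671, Delta 18.163.
Rounding to the nearest integer gives Alpha 4, Beta 7, Gamma 2, Delta 18 — total 31, matching the house size, so no adjustment is needed.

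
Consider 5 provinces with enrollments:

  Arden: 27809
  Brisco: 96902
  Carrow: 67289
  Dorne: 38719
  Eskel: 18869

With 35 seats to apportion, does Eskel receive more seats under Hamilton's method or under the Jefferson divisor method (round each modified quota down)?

Hamilton

Hamilton: Arden 4, Brisco 14, Carrow 9, Dorne 5, Eskel 3.
Jefferson: Arden 4, Brisco 14, Carrow 10, Dorne 5, Eskel 2.
Eskel gets 3 under Hamilton and 2 under Jefferson.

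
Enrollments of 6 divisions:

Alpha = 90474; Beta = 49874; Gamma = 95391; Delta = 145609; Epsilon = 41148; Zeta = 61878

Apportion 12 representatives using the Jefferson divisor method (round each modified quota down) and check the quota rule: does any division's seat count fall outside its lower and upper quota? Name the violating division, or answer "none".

none

Standard quotas: Alpha 2.241, Beta 1.236, Gamma 2.363, Delta 3.607, Epsilon 1.019, Zeta 1.533.
Jefferson allocation: Alpha 2, Beta 1, Gamma 3, Delta 4, Epsilon 1, Zeta 1.
Every allocation lies between the lower and upper quota.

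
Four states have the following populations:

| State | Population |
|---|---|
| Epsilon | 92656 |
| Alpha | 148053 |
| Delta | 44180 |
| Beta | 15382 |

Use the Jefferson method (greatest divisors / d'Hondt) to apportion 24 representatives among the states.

Standard divisor 300271/24 ≈ 12511.292; standard quotas: Epsilon 7.406, Alpha 11.834, Delta 3.531, Beta 1.229.
Rounding down gives 7, 11, 3, 1 = 22 seats, so the divisor must be adjusted.
With modified divisor 11500: modified quotas Epsilon 8.057, Alpha 12.874, Delta 3.842, Beta 1.338.
Rounding down: Epsilon 8, Alpha 12, Delta 3, Beta 1 (total 24).

Epsilon 8; Alpha 12; Delta 3; Beta 1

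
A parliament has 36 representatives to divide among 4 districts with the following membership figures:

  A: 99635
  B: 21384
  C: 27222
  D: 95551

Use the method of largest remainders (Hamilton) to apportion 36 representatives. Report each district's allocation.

A=15, B=3, C=4, D=14

Total 243792; standard divisor 243792/36 = 6772.
Standard quotas: A 14.7128, B 3.1577, C 4.0198, D 14.1097.
Lower quotas: A 14, B 3, C 4, D 14 (sum 35, leaving 1 seat).
Remainders in descending order: A 0.7128, B 0.1577, D 0.1097, C 0.0198.
Largest remainder: A receives the extra seat.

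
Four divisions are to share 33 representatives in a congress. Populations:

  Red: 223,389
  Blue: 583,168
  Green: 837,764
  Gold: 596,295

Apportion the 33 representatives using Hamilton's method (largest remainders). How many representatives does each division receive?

Red 3, Blue 9, Green 12, Gold 9

The standard divisor is 2240616/33 ≈ 67897.455.
Standard quotas: Red 3.2901, Blue 8.5890, Green 12.3387, Gold 8.7823.
Lower quotas: Red 3, Blue 8, Green 12, Gold 8 (sum 31, leaving 2 seats).
Remainders in descending order: Gold 0.7823, Blue 0.5890, Green 0.3387, Red 0.2901.
The surplus seats go to Gold, Blue.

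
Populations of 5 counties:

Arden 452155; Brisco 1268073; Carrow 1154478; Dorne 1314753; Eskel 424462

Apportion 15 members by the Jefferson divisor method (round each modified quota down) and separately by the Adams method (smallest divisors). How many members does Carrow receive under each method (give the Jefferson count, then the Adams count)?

Jefferson: Arden 1, Brisco 4, Carrow 4, Dorne 5, Eskel 1.
Adams: Arden 2, Brisco 4, Carrow 3, Dorne 4, Eskel 2.
Carrow gets 4 under Jefferson and 3 under Adams.

4 and 3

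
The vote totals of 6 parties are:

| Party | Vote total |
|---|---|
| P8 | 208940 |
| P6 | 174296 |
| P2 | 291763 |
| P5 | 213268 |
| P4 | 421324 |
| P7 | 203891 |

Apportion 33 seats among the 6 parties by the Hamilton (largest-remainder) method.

P8: 5, P6: 4, P2: 6, P5: 5, P4: 9, P7: 4

Standard divisor: 1513482 ÷ 33 ≈ 45863.091.
Standard quotas: P8 4.5557, P6 3.8004, P2 6.3616, P5 4.6501, P4 9.1866, P7 4.4456.
Lower quotas: P8 4, P6 3, P2 6, P5 4, P4 9, P7 4 (sum 30, leaving 3 seats).
Remainders in descending order: P6 0.8004, P5 0.6501, P8 0.5557, P7 0.4456, P2 0.3616, P4 0.1866.
Largest remainders: P6, P5, P8 receive the extra seats.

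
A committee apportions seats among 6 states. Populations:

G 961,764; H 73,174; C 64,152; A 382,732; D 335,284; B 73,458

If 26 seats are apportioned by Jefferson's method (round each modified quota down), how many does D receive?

Standard divisor 1890564/26 ≈ 72714; standard quotas: G 13.227, H 1.006, C 0.882, A 5.264, D 4.611, B 1.010.
Rounding down gives 13, 1, 0, 5, 4, 1 = 24 seats, so the divisor must be adjusted.
With modified divisor 65600: modified quotas G 14.661, H 1.115, C 0.978, A 5.834, D 5.111, B 1.120.
Rounding down: G 14, H 1, C 0, A 5, D 5, B 1 (total 26).
D receives 5.

5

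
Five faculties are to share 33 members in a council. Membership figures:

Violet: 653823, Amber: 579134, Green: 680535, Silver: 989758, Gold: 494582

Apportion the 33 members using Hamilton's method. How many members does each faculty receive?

The standard divisor is 3397832/33 ≈ 102964.606.
Standard quotas: Violet 6.3500, Amber 5.6246, Green 6.6094, Silver 9.6126, Gold 4.8034.
Lower quotas: Violet 6, Amber 5, Green 6, Silver 9, Gold 4 (sum 30, leaving 3 seats).
Remainders in descending order: Gold 0.8034, Amber 0.6246, Silver 0.6126, Green 0.6094, Violet 0.3500.
Largest remainders: Gold, Amber, Silver receive the extra seats.

Violet: 6, Amber: 6, Green: 6, Silver: 10, Gold: 5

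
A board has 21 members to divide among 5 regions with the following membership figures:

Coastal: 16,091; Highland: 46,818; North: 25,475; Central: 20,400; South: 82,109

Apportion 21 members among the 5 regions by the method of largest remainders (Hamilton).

Coastal 2, Highland 5, North 3, Central 2, South 9

The standard divisor is 190893/21 ≈ 9090.143.
Standard quotas: Coastal 1.7702, Highland 5.1504, North 2.8025, Central 2.2442, South 9.0328.
Lower quotas: Coastal 1, Highland 5, North 2, Central 2, South 9 (sum 19, leaving 2 seats).
Remainders in descending order: North 0.8025, Coastal 0.7702, Central 0.2442, Highland 0.1504, South 0.0328.
Largest remainders: North, Coastal receive the extra seats.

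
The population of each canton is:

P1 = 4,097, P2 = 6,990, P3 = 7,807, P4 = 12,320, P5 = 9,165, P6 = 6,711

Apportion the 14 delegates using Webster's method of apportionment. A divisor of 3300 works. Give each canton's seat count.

With modified divisor 3300: modified quotas P1 1.242, P2 2.118, P3 2.366, P4 3.733, P5 2.777, P6 2.034.
Rounding to the nearest integer: P1 1, P2 2, P3 2, P4 4, P5 3, P6 2 (total 14).

P1=1, P2=2, P3=2, P4=4, P5=3, P6=2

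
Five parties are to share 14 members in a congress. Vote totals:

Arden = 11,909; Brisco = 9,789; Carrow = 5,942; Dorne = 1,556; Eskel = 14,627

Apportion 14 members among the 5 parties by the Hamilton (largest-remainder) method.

Total 43823; standard divisor 43823/14 ≈ 3130.214.
Standard quotas: Arden 3.8045, Brisco 3.1273, Carrow 1.8983, Dorne 0.4971, Eskel 4.6728.
Lower quotas: Arden 3, Brisco 3, Carrow 1, Dorne 0, Eskel 4 (sum 11, leaving 3 seats).
Remainders in descending order: Carrow 0.8983, Arden 0.8045, Eskel 0.6728, Dorne 0.4971, Brisco 0.1273.
Largest remainders: Carrow, Arden, Eskel receive the extra seats.

Arden 4, Brisco 3, Carrow 2, Dorne 0, Eskel 5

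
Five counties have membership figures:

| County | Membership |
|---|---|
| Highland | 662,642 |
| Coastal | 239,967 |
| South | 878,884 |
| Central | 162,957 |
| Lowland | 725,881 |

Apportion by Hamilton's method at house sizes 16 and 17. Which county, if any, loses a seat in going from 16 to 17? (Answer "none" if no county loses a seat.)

At 16 seats: Highland 4, Coastal 2, South 5, Central 1, Lowland 4.
At 17 seats: Highland 4, Coastal 1, South 6, Central 1, Lowland 5.
Coastal drops from 2 to 1.

Coastal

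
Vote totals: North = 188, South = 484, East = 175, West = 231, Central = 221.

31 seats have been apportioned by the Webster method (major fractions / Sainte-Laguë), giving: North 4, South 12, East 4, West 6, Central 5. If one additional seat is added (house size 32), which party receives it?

Priority for the next seat is population ÷ (current seats + 0.5).
Priorities: North 41.778, South 38.720, East 38.889, West 35.538, Central 40.182.
Highest priority: North.

North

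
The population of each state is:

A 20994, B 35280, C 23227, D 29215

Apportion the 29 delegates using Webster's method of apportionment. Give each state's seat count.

A: 6, B: 9, C: 6, D: 8

Standard divisor 108716/29 ≈ 3748.828; standard quotas: A 5.600, B 9.411, C 6.196, D 7.793.
Rounding to the nearest integer gives A 6, B 9, C 6, D 8 — total 29, matching the house size, so no adjustment is needed.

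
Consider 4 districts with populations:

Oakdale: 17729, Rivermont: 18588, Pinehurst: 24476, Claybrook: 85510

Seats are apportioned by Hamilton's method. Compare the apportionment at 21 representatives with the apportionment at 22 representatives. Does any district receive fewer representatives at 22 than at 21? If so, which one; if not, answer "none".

At 21 seats: Oakdale 3, Rivermont 3, Pinehurst 3, Claybrook 12.
At 22 seats: Oakdale 2, Rivermont 3, Pinehurst 4, Claybrook 13.
Oakdale drops from 3 to 2.

Oakdale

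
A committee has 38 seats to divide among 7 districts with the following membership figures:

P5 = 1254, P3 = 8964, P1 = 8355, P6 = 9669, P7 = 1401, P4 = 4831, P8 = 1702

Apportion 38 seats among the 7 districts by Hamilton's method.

P5 1; P3 9; P1 9; P6 10; P7 2; P4 5; P8 2

Standard divisor: 36176 ÷ 38 = 952.
Standard quotas: P5 1.3172, P3 9.4160, P1 8.7763, P6 10.1565, P7 1.4716, P4 5.0746, P8 1.7878.
Lower quotas: P5 1, P3 9, P1 8, P6 10, P7 1, P4 5, P8 1 (sum 35, leaving 3 seats).
Remainders in descending order: P8 0.7878, P1 0.7763, P7 0.4716, P3 0.4160, P5 0.3172, P6 0.1565, P4 0.0746.
Largest remainders: P8, P1, P7 receive the extra seats.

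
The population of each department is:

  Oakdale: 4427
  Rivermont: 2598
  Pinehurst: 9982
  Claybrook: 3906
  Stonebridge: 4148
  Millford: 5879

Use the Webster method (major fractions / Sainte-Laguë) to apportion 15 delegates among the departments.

Oakdale=2, Rivermont=1, Pinehurst=5, Claybrook=2, Stonebridge=2, Millford=3

Standard divisor 30940/15 ≈ 2062.667; standard quotas: Oakdale 2.146, Rivermont 1.260, Pinehurst 4.839, Claybrook 1.894, Stonebridge 2.011, Millford 2.850.
Rounding to the nearest integer gives Oakdale 2, Rivermont 1, Pinehurst 5, Claybrook 2, Stonebridge 2, Millford 3 — total 15, matching the house size, so no adjustment is needed.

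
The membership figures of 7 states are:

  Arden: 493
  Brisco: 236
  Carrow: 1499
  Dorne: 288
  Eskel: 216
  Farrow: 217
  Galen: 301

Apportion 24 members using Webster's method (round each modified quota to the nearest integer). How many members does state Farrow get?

Standard divisor 3250/24 ≈ 135.417; standard quotas: Arden 3.641, Brisco 1.743, Carrow 11.070, Dorne 2.127, Eskel 1.595, Farrow 1.602, Galen 2.223.
Rounding to the nearest integer gives 4, 2, 11, 2, 2, 2, 2 = 25 seats, so the divisor must be adjusted.
With modified divisor 142: modified quotas Arden 3.472, Brisco 1.662, Carrow 10.556, Dorne 2.028, Eskel 1.521, Farrow 1.528, Galen 2.120.
Rounding to the nearest integer: Arden 3, Brisco 2, Carrow 11, Dorne 2, Eskel 2, Farrow 2, Galen 2 (total 24).
Farrow receives 2.

2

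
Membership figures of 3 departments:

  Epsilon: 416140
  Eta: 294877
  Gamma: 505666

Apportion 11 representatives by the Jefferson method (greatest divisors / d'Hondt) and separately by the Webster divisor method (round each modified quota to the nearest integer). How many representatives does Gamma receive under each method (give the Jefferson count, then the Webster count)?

Jefferson: Epsilon 4, Eta 2, Gamma 5.
Webster: Epsilon 4, Eta 3, Gamma 4.
Gamma gets 5 under Jefferson and 4 under Webster.

5 and 4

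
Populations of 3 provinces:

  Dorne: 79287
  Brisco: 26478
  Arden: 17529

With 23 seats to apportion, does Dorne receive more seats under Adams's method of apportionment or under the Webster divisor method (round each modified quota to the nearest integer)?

Webster

Adams: Dorne 14, Brisco 5, Arden 4.
Webster: Dorne 15, Brisco 5, Arden 3.
Dorne gets 14 under Adams and 15 under Webster.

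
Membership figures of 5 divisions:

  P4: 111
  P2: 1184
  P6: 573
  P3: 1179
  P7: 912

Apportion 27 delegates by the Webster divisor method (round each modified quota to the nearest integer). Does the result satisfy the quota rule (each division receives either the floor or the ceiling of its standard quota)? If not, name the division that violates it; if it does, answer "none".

Standard quotas: P4 0.757, P2 8.075, P6 3.908, P3 8.041, P7 6.220.
Webster allocation: P4 1, P2 8, P6 4, P3 8, P7 6.
Every allocation lies between the lower and upper quota.

none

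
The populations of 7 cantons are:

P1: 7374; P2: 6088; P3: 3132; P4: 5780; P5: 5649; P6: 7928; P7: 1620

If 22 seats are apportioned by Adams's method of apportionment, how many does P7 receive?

Standard divisor 37571/22 ≈ 1707.773; standard quotas: P1 4.318, P2 3.565, P3 1.834, P4 3.385, P5 3.308, P6 4.642, P7 0.949.
Rounding up gives 5, 4, 2, 4, 4, 5, 1 = 25 seats, so the divisor must be adjusted.
With modified divisor 1950: modified quotas P1 3.782, P2 3.122, P3 1.606, P4 2.964, P5 2.897, P6 4.066, P7 0.831.
Rounding up: P1 4, P2 4, P3 2, P4 3, P5 3, P6 5, P7 1 (total 22).
P7 receives 1.

1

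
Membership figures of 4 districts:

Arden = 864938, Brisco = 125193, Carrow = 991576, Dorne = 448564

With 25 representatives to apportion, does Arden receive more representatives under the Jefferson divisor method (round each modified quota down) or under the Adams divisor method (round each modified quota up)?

Jefferson: Arden 9, Brisco 1, Carrow 11, Dorne 4.
Adams: Arden 8, Brisco 2, Carrow 10, Dorne 5.
Arden gets 9 under Jefferson and 8 under Adams.

Jefferson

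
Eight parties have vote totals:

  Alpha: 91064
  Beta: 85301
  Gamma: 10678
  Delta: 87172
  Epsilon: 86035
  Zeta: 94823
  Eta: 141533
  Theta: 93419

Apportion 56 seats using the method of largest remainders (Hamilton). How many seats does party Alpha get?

7

Total 690025; standard divisor 690025/56 ≈ 12321.875.
Standard quotas: Alpha 7.3904, Beta 6.9227, Gamma 0.8666, Delta 7.0746, Epsilon 6.9823, Zeta 7.6955, Eta 11.4863, Theta 7.5816.
Lower quotas: Alpha 7, Beta 6, Gamma 0, Delta 7, Epsilon 6, Zeta 7, Eta 11, Theta 7 (sum 51, leaving 5 seats).
Remainders in descending order: Epsilon 0.9823, Beta 0.9227, Gamma 0.8666, Zeta 0.6955, Theta 0.5816, Eta 0.4863, Alpha 0.3904, Delta 0.0746.
Largest remainders: Epsilon, Beta, Gamma, Zeta, Theta receive the extra seats.
Alpha receives 7.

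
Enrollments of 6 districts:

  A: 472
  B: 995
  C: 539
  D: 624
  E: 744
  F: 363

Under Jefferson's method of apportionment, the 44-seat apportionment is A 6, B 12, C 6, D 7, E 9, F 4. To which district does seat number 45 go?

D

Priority for the next seat is population ÷ (current seats + 1).
Priorities: A 67.429, B 76.538, C 77.000, D 78.000, E 74.400, F 72.600.
Highest priority: D.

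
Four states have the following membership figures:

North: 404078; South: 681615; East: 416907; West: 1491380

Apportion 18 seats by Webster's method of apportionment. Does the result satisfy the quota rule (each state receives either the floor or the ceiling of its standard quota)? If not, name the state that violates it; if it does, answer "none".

Standard quotas: North 2.429, South 4.098, East 2.506, West 8.966.
Webster allocation: North 2, South 4, East 3, West 9.
Every allocation lies between the lower and upper quota.

none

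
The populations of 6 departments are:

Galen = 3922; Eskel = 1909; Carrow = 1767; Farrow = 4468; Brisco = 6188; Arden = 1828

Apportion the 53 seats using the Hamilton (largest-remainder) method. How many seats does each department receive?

Galen 10; Eskel 5; Carrow 5; Farrow 12; Brisco 16; Arden 5

Total 20082; standard divisor 20082/53 ≈ 378.906.
Standard quotas: Galen 10.3509, Eskel 5.0382, Carrow 4.6634, Farrow 11.7919, Brisco 16.3312, Arden 4.8244.
Lower quotas: Galen 10, Eskel 5, Carrow 4, Farrow 11, Brisco 16, Arden 4 (sum 50, leaving 3 seats).
Remainders in descending order: Arden 0.8244, Farrow 0.7919, Carrow 0.6634, Galen 0.3509, Brisco 0.3312, Eskel 0.0382.
Largest remainders: Arden, Farrow, Carrow receive the extra seats.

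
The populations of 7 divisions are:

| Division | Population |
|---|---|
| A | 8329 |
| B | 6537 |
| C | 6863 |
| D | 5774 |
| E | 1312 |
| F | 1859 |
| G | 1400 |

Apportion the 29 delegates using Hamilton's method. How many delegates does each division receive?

A 8, B 6, C 6, D 5, E 1, F 2, G 1

Total 32074; standard divisor 32074/29 = 1106.
Standard quotas: A 7.5307, B 5.9105, C 6.2052, D 5.2206, E 1.1863, F 1.6808, G 1.2658.
Lower quotas: A 7, B 5, C 6, D 5, E 1, F 1, G 1 (sum 26, leaving 3 seats).
Remainders in descending order: B 0.9105, F 0.6808, A 0.5307, G 0.2658, D 0.2206, C 0.2052, E 0.1863.
The surplus seats go to B, F, A.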